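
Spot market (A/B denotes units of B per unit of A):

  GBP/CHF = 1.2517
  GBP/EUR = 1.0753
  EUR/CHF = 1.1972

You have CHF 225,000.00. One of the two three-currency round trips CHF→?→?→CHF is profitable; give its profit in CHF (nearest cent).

Profitable loop is CHF → GBP → EUR → CHF:
CHF 225,000.00 ÷ 1.2517 = GBP 179,755.53
GBP 179,755.53 × 1.0753 = EUR 193,291.12
EUR 193,291.12 × 1.1972 = CHF 231,408.13
Profit = CHF 231,408.13 − CHF 225,000.00

Profit: CHF 6,408.13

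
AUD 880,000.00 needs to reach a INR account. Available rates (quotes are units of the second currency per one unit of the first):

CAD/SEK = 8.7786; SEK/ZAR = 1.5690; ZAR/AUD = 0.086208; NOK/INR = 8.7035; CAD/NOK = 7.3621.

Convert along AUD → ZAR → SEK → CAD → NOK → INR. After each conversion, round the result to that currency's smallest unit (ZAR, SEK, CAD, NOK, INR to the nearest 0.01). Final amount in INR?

AUD 880,000.00 ÷ 0.086208 = ZAR 10,207,869.34
ZAR 10,207,869.34 ÷ 1.5690 = SEK 6,505,971.54
SEK 6,505,971.54 ÷ 8.7786 = CAD 741,117.21
CAD 741,117.21 × 7.3621 = NOK 5,456,179.01
NOK 5,456,179.01 × 8.7035 = INR 47,487,854.01

INR 47,487,854.01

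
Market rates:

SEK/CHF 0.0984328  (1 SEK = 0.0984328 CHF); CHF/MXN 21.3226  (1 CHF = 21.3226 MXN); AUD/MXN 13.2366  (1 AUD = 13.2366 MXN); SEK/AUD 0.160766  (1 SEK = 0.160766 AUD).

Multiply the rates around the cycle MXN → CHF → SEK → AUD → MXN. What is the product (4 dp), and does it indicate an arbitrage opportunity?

1.0139 (arbitrage exists)

Around MXN → CHF → SEK → AUD → MXN: 1 ÷ 21.3226 ÷ 0.0984328 × 0.160766 × 13.2366 = 1.013890
Product > 1; profitable direction is MXN → CHF → SEK → AUD → MXN.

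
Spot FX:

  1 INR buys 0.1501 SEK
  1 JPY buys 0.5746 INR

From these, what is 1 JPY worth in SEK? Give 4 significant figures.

1 JPY × 0.5746 = 0.5746 INR
0.5746 INR × 0.1501 = 0.0862475 SEK

JPY/SEK = 0.08625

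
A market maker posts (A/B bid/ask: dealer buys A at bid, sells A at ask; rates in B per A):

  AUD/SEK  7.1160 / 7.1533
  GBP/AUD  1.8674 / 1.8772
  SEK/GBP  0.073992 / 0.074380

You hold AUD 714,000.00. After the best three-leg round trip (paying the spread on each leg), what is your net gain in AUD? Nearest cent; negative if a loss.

Net profit: AUD 866.68

Best loop AUD → GBP → SEK → AUD:
AUD 714,000.00 ÷ 1.8772 (buy GBP at ask) = GBP 380,353.72
GBP 380,353.72 ÷ 0.074380 (buy SEK at ask) = SEK 5,113,655.80
SEK 5,113,655.80 ÷ 7.1533 (buy AUD at ask) = AUD 714,866.68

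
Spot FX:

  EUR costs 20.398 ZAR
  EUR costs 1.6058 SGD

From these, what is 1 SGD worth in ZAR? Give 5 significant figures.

1 SGD ÷ 1.6058 = 0.622743 EUR
0.622743 EUR × 20.398 = 12.7027 ZAR

SGD/ZAR = 12.703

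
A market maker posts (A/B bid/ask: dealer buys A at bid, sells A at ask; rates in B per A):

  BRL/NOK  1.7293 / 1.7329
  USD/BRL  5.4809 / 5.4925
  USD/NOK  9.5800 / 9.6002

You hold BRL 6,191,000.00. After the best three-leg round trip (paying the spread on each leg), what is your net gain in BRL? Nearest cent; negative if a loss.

Net profit: BRL 40,358.62

Best loop BRL → USD → NOK → BRL:
BRL 6,191,000.00 ÷ 5.4925 (buy USD at ask) = USD 1,127,173.42
USD 1,127,173.42 × 9.5800 (sell USD at bid) = NOK 10,798,321.35
NOK 10,798,321.35 ÷ 1.7329 (buy BRL at ask) = BRL 6,231,358.62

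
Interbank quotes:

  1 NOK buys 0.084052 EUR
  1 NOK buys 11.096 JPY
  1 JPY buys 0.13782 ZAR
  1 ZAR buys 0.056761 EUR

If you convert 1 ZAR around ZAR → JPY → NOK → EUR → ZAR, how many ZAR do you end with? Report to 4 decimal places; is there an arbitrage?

Around ZAR → JPY → NOK → EUR → ZAR: 1 ÷ 0.13782 ÷ 11.096 × 0.084052 ÷ 0.056761 = 0.968321
Product < 1; profitable direction is ZAR → EUR → NOK → JPY → ZAR.

0.9683 (arbitrage exists)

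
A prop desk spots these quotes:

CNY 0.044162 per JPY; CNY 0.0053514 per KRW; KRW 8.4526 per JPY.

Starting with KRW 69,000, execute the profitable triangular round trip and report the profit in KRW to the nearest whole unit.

Profit: KRW 1,674

Profitable loop is KRW → CNY → JPY → KRW:
KRW 69,000 × 0.0053514 = CNY 369.25
CNY 369.25 ÷ 0.044162 = JPY 8,361
JPY 8,361 × 8.4526 = KRW 70,674
Profit = KRW 70,674 − KRW 69,000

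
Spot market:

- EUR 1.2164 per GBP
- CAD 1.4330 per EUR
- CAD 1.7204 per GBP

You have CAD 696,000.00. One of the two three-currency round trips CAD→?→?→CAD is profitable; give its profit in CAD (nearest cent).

Profitable loop is CAD → GBP → EUR → CAD:
CAD 696,000.00 ÷ 1.7204 = GBP 404,557.08
GBP 404,557.08 × 1.2164 = EUR 492,103.23
EUR 492,103.23 × 1.4330 = CAD 705,183.93
Profit = CAD 705,183.93 − CAD 696,000.00

Profit: CAD 9,183.93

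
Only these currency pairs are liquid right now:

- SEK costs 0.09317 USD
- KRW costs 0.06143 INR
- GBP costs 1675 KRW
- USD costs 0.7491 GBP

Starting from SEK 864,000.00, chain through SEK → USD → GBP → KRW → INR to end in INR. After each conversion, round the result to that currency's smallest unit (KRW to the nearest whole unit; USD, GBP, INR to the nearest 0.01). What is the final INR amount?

INR 6,204,759.51

SEK 864,000.00 × 0.09317 = USD 80,498.88
USD 80,498.88 × 0.7491 = GBP 60,301.71
GBP 60,301.71 × 1675 = KRW 101,005,364
KRW 101,005,364 × 0.06143 = INR 6,204,759.51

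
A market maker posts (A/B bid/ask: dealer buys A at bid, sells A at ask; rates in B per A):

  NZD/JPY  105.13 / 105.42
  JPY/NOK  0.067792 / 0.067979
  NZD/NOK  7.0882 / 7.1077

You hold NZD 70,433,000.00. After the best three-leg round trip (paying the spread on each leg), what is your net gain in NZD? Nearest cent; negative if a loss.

Net profit: NZD 190,983.35

Best loop NZD → JPY → NOK → NZD:
NZD 70,433,000.00 × 105.13 (sell NZD at bid) = JPY 7,404,621,290
JPY 7,404,621,290 × 0.067792 (sell JPY at bid) = NOK 501,974,086.49
NOK 501,974,086.49 ÷ 7.1077 (buy NZD at ask) = NZD 70,623,983.35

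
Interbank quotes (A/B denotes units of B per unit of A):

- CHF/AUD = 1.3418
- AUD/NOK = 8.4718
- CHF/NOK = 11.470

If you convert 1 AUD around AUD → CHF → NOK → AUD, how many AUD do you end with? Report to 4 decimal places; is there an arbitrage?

1.0090 (arbitrage exists)

Around AUD → CHF → NOK → AUD: 1 ÷ 1.3418 × 11.470 ÷ 8.4718 = 1.009020
Product > 1; profitable direction is AUD → CHF → NOK → AUD.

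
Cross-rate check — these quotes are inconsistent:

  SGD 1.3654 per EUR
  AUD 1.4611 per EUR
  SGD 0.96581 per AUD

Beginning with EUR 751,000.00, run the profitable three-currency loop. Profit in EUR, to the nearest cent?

Profit: EUR 25,160.75

Profitable loop is EUR → AUD → SGD → EUR:
EUR 751,000.00 × 1.4611 = AUD 1,097,286.10
AUD 1,097,286.10 × 0.96581 = SGD 1,059,769.89
SGD 1,059,769.89 ÷ 1.3654 = EUR 776,160.75
Profit = EUR 776,160.75 − EUR 751,000.00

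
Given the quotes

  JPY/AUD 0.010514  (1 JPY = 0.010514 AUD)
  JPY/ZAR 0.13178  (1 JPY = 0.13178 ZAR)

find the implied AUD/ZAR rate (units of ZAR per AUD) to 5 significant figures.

AUD/ZAR = 12.534

1 AUD ÷ 0.010514 = 95.1113 JPY
95.1113 JPY × 0.13178 = 12.5338 ZAR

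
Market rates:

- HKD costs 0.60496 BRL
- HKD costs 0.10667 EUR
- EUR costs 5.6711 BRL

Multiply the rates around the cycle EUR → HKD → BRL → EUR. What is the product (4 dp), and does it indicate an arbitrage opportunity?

1.0000 (no arbitrage)

Around EUR → HKD → BRL → EUR: 1 ÷ 0.10667 × 0.60496 ÷ 5.6711 = 1.000039
Product ≈ 1 (deviation 0.004%, within rounding noise).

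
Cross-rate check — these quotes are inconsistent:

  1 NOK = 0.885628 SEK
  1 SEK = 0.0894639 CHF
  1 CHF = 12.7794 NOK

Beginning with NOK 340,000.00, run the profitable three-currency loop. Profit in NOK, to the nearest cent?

Profit: NOK 4,261.57

Profitable loop is NOK → SEK → CHF → NOK:
NOK 340,000.00 × 0.885628 = SEK 301,113.52
SEK 301,113.52 × 0.0894639 = CHF 26,938.79
CHF 26,938.79 × 12.7794 = NOK 344,261.57
Profit = NOK 344,261.57 − NOK 340,000.00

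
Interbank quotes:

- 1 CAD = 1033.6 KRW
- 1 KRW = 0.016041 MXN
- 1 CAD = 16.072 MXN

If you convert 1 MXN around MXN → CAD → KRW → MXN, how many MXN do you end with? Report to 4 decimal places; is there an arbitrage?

1.0316 (arbitrage exists)

Around MXN → CAD → KRW → MXN: 1 ÷ 16.072 × 1033.6 × 0.016041 = 1.031606
Product > 1; profitable direction is MXN → CAD → KRW → MXN.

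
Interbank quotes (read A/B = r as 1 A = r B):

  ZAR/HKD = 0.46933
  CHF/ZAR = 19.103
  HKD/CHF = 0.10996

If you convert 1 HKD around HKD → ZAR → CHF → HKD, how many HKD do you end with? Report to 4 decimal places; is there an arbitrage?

Around HKD → ZAR → CHF → HKD: 1 ÷ 0.46933 ÷ 19.103 ÷ 0.10996 = 1.014344
Product > 1; profitable direction is HKD → ZAR → CHF → HKD.

1.0143 (arbitrage exists)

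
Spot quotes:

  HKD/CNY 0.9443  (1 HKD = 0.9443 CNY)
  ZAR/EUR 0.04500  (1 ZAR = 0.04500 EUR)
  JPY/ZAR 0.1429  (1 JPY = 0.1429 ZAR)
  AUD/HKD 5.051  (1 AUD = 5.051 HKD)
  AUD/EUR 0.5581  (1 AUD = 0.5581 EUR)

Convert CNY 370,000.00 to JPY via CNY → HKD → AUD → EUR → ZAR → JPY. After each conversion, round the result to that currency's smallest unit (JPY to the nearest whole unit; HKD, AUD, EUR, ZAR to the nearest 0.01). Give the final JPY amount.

JPY 6,732,582

CNY 370,000.00 ÷ 0.9443 = HKD 391,824.63
HKD 391,824.63 ÷ 5.051 = AUD 77,573.67
AUD 77,573.67 × 0.5581 = EUR 43,293.87
EUR 43,293.87 ÷ 0.04500 = ZAR 962,086.00
ZAR 962,086.00 ÷ 0.1429 = JPY 6,732,582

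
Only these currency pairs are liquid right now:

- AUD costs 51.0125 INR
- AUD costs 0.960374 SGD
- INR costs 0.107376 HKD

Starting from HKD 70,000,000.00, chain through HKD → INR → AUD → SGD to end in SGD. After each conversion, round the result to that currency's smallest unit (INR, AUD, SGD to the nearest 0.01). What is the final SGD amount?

SGD 12,273,109.38

HKD 70,000,000.00 ÷ 0.107376 = INR 651,914,766.80
INR 651,914,766.80 ÷ 51.0125 = AUD 12,779,510.25
AUD 12,779,510.25 × 0.960374 = SGD 12,273,109.38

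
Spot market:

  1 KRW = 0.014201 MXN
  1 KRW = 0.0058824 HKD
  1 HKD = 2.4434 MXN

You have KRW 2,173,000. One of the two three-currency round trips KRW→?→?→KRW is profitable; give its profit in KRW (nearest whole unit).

Profit: KRW 26,328

Profitable loop is KRW → HKD → MXN → KRW:
KRW 2,173,000 × 0.0058824 = HKD 12,782.46
HKD 12,782.46 × 2.4434 = MXN 31,232.65
MXN 31,232.65 ÷ 0.014201 = KRW 2,199,328
Profit = KRW 2,199,328 − KRW 2,173,000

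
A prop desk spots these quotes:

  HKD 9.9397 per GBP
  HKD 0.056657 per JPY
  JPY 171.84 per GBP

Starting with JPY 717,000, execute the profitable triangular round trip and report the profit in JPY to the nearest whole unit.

Profit: JPY 15,006

Profitable loop is JPY → GBP → HKD → JPY:
JPY 717,000 ÷ 171.84 = GBP 4,172.49
GBP 4,172.49 × 9.9397 = HKD 41,473.26
HKD 41,473.26 ÷ 0.056657 = JPY 732,006
Profit = JPY 732,006 − JPY 717,000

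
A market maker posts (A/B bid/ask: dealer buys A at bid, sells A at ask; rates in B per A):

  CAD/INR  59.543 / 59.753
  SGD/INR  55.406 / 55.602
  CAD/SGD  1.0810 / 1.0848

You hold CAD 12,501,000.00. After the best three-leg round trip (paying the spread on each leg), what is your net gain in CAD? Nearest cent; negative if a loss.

Net profit: CAD 29,474.94

Best loop CAD → SGD → INR → CAD:
CAD 12,501,000.00 × 1.0810 (sell CAD at bid) = SGD 13,513,581.00
SGD 13,513,581.00 × 55.406 (sell SGD at bid) = INR 748,733,468.89
INR 748,733,468.89 ÷ 59.753 (buy CAD at ask) = CAD 12,530,474.94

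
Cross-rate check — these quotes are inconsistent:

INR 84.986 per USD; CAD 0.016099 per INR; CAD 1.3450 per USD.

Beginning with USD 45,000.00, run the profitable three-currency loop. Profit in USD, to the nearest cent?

Profitable loop is USD → INR → CAD → USD:
USD 45,000.00 × 84.986 = INR 3,824,370.00
INR 3,824,370.00 × 0.016099 = CAD 61,568.53
CAD 61,568.53 ÷ 1.3450 = USD 45,775.86
Profit = USD 45,775.86 − USD 45,000.00

Profit: USD 775.86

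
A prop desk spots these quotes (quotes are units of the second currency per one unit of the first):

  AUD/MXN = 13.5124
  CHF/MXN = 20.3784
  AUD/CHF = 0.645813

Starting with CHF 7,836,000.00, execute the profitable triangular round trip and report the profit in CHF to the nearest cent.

Profitable loop is CHF → AUD → MXN → CHF:
CHF 7,836,000.00 ÷ 0.645813 = AUD 12,133,543.30
AUD 12,133,543.30 × 13.5124 = MXN 163,953,290.50
MXN 163,953,290.50 ÷ 20.3784 = CHF 8,045,444.71
Profit = CHF 8,045,444.71 − CHF 7,836,000.00

Profit: CHF 209,444.71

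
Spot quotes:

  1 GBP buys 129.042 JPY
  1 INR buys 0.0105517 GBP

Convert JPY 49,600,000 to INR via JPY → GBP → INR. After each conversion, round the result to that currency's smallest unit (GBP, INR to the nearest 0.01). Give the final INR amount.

INR 36,427,398.43

JPY 49,600,000 ÷ 129.042 = GBP 384,370.98
GBP 384,370.98 ÷ 0.0105517 = INR 36,427,398.43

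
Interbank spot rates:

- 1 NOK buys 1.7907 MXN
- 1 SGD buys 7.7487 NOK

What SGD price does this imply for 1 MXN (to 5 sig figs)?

MXN/SGD = 0.072069

1 MXN ÷ 1.7907 = 0.558441 NOK
0.558441 NOK ÷ 7.7487 = 0.072069 SGD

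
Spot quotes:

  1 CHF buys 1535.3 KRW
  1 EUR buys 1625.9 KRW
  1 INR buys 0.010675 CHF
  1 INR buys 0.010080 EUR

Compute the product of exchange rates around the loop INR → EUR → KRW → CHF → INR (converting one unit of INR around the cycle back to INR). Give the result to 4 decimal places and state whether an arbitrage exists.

1.0000 (no arbitrage)

Around INR → EUR → KRW → CHF → INR: 1 × 0.010080 × 1625.9 ÷ 1535.3 ÷ 0.010675 = 0.999984
Product ≈ 1 (deviation 0.002%, within rounding noise).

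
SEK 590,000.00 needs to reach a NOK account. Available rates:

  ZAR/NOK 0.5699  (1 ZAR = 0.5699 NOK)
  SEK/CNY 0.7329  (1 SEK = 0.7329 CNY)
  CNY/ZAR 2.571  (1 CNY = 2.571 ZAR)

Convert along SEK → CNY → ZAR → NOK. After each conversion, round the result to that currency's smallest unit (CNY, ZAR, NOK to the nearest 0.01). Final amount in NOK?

SEK 590,000.00 × 0.7329 = CNY 432,411.00
CNY 432,411.00 × 2.571 = ZAR 1,111,728.68
ZAR 1,111,728.68 × 0.5699 = NOK 633,574.17

NOK 633,574.17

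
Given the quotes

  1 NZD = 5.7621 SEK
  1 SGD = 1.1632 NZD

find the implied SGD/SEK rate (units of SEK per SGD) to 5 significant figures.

SGD/SEK = 6.7025

1 SGD × 1.1632 = 1.1632 NZD
1.1632 NZD × 5.7621 = 6.70247 SEK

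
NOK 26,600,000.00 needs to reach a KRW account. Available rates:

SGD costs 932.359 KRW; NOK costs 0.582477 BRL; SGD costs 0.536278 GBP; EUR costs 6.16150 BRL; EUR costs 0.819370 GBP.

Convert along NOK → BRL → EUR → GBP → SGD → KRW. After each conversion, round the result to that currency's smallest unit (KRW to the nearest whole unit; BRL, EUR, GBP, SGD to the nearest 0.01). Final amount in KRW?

KRW 3,582,178,399

NOK 26,600,000.00 × 0.582477 = BRL 15,493,888.20
BRL 15,493,888.20 ÷ 6.16150 = EUR 2,514,629.26
EUR 2,514,629.26 × 0.819370 = GBP 2,060,411.78
GBP 2,060,411.78 ÷ 0.536278 = SGD 3,842,059.12
SGD 3,842,059.12 × 932.359 = KRW 3,582,178,399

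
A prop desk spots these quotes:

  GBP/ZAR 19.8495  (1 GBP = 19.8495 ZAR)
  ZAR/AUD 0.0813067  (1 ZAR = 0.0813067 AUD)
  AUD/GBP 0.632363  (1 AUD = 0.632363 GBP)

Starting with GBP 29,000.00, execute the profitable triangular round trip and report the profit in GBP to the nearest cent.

Profit: GBP 596.50

Profitable loop is GBP → ZAR → AUD → GBP:
GBP 29,000.00 × 19.8495 = ZAR 575,635.50
ZAR 575,635.50 × 0.0813067 = AUD 46,803.02
AUD 46,803.02 × 0.632363 = GBP 29,596.50
Profit = GBP 29,596.50 − GBP 29,000.00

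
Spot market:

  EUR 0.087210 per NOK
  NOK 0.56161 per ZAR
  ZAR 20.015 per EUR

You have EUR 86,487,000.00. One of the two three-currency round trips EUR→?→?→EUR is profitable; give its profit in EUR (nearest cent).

Profit: EUR 1,738,498.25

Profitable loop is EUR → NOK → ZAR → EUR:
EUR 86,487,000.00 ÷ 0.087210 = NOK 991,709,666.32
NOK 991,709,666.32 ÷ 0.56161 = ZAR 1,765,833,347.56
ZAR 1,765,833,347.56 ÷ 20.015 = EUR 88,225,498.25
Profit = EUR 88,225,498.25 − EUR 86,487,000.00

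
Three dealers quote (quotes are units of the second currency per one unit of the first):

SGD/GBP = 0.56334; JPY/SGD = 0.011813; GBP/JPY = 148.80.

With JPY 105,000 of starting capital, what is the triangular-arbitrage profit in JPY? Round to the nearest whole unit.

Profitable loop is JPY → GBP → SGD → JPY:
JPY 105,000 ÷ 148.80 = GBP 705.65
GBP 705.65 ÷ 0.56334 = SGD 1,252.61
SGD 1,252.61 ÷ 0.011813 = JPY 106,037
Profit = JPY 106,037 − JPY 105,000

Profit: JPY 1,037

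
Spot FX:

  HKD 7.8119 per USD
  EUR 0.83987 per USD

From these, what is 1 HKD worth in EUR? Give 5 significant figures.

1 HKD ÷ 7.8119 = 0.12801 USD
0.12801 USD × 0.83987 = 0.107512 EUR

HKD/EUR = 0.10751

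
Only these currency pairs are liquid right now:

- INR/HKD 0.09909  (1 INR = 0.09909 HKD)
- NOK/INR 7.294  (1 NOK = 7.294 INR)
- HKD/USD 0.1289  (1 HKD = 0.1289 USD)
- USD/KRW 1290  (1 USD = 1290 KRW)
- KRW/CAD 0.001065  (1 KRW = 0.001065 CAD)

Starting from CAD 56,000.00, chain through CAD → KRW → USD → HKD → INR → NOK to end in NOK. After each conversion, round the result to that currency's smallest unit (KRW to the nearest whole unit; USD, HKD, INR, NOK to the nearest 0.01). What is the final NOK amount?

NOK 437,522.27

CAD 56,000.00 ÷ 0.001065 = KRW 52,582,160
KRW 52,582,160 ÷ 1290 = USD 40,761.36
USD 40,761.36 ÷ 0.1289 = HKD 316,224.67
HKD 316,224.67 ÷ 0.09909 = INR 3,191,287.42
INR 3,191,287.42 ÷ 7.294 = NOK 437,522.27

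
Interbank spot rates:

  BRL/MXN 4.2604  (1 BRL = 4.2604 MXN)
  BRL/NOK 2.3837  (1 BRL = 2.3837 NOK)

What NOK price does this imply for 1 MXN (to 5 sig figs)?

MXN/NOK = 0.55950

1 MXN ÷ 4.2604 = 0.23472 BRL
0.23472 BRL × 2.3837 = 0.559501 NOK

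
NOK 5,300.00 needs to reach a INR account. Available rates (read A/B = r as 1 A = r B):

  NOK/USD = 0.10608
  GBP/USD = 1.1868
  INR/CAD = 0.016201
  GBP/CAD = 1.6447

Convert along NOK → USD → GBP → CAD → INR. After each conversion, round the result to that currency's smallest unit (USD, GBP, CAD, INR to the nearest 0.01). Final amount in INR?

NOK 5,300.00 × 0.10608 = USD 562.22
USD 562.22 ÷ 1.1868 = GBP 473.73
GBP 473.73 × 1.6447 = CAD 779.14
CAD 779.14 ÷ 0.016201 = INR 48,092.09

INR 48,092.09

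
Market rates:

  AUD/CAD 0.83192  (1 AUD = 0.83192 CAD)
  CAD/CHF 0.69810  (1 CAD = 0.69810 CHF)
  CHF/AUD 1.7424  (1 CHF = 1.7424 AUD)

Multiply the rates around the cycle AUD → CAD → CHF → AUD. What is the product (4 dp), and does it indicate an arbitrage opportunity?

1.0119 (arbitrage exists)

Around AUD → CAD → CHF → AUD: 1 × 0.83192 × 0.69810 × 1.7424 = 1.011922
Product > 1; profitable direction is AUD → CAD → CHF → AUD.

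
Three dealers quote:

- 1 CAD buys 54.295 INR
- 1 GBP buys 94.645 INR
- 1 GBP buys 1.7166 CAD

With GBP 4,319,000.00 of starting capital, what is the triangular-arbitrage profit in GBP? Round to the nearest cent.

Profit: GBP 66,831.41

Profitable loop is GBP → INR → CAD → GBP:
GBP 4,319,000.00 × 94.645 = INR 408,771,755.00
INR 408,771,755.00 ÷ 54.295 = CAD 7,528,718.21
CAD 7,528,718.21 ÷ 1.7166 = GBP 4,385,831.41
Profit = GBP 4,385,831.41 − GBP 4,319,000.00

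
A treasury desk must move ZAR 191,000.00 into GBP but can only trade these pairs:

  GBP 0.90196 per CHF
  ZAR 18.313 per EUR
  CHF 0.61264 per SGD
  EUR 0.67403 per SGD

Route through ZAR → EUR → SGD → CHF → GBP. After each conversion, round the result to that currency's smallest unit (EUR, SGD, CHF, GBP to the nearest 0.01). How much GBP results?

ZAR 191,000.00 ÷ 18.313 = EUR 10,429.75
EUR 10,429.75 ÷ 0.67403 = SGD 15,473.72
SGD 15,473.72 × 0.61264 = CHF 9,479.82
CHF 9,479.82 × 0.90196 = GBP 8,550.42

GBP 8,550.42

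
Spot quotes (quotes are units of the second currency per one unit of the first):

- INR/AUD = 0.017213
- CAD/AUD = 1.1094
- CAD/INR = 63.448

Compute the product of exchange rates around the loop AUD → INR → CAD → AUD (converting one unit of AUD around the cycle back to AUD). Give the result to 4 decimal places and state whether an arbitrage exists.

Around AUD → INR → CAD → AUD: 1 ÷ 0.017213 ÷ 63.448 × 1.1094 = 1.015813
Product > 1; profitable direction is AUD → INR → CAD → AUD.

1.0158 (arbitrage exists)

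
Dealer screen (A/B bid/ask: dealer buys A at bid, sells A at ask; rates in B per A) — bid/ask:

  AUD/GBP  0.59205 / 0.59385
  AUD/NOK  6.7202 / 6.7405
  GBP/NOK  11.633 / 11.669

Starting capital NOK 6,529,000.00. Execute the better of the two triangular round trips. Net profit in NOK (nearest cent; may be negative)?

Net profit: NOK 142,210.88

Best loop NOK → AUD → GBP → NOK:
NOK 6,529,000.00 ÷ 6.7405 (buy AUD at ask) = AUD 968,622.51
AUD 968,622.51 × 0.59205 (sell AUD at bid) = GBP 573,472.95
GBP 573,472.95 × 11.633 (sell GBP at bid) = NOK 6,671,210.88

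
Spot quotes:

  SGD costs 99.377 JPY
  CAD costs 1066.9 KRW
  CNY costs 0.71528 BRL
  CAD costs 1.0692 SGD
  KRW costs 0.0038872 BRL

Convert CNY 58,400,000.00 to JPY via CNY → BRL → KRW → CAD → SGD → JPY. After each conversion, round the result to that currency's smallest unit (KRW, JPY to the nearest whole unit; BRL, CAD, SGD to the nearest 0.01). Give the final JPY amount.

CNY 58,400,000.00 × 0.71528 = BRL 41,772,352.00
BRL 41,772,352.00 ÷ 0.0038872 = KRW 10,746,128,833
KRW 10,746,128,833 ÷ 1066.9 = CAD 10,072,292.47
CAD 10,072,292.47 × 1.0692 = SGD 10,769,295.11
SGD 10,769,295.11 × 99.377 = JPY 1,070,220,240

JPY 1,070,220,240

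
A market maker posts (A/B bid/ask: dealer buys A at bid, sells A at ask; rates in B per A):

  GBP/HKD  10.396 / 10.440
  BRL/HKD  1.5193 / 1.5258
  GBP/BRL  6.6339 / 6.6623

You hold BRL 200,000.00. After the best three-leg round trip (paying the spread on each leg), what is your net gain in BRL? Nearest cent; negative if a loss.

Net profit: BRL 4,538.22

Best loop BRL → GBP → HKD → BRL:
BRL 200,000.00 ÷ 6.6623 (buy GBP at ask) = GBP 30,019.66
GBP 30,019.66 × 10.396 (sell GBP at bid) = HKD 312,084.42
HKD 312,084.42 ÷ 1.5258 (buy BRL at ask) = BRL 204,538.22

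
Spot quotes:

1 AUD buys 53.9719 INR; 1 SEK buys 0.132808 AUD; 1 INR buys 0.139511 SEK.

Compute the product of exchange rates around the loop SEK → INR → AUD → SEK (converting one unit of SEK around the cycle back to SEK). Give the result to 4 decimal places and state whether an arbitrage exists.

1.0000 (no arbitrage)

Around SEK → INR → AUD → SEK: 1 ÷ 0.139511 ÷ 53.9719 ÷ 0.132808 = 0.999999
Product ≈ 1 (deviation 0.000%, within rounding noise).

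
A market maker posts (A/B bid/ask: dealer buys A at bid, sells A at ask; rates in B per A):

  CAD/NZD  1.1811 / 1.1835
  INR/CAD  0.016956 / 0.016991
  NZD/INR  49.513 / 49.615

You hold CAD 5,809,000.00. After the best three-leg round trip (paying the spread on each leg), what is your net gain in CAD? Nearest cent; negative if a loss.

Net profit: CAD 13,388.48

Best loop CAD → INR → NZD → CAD:
CAD 5,809,000.00 ÷ 0.016991 (buy INR at ask) = INR 341,886,881.29
INR 341,886,881.29 ÷ 49.615 (buy NZD at ask) = NZD 6,890,796.76
NZD 6,890,796.76 ÷ 1.1835 (buy CAD at ask) = CAD 5,822,388.48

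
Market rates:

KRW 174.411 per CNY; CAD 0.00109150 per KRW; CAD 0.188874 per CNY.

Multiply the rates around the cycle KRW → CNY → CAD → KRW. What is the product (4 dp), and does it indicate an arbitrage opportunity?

0.9921 (arbitrage exists)

Around KRW → CNY → CAD → KRW: 1 ÷ 174.411 × 0.188874 ÷ 0.00109150 = 0.992144
Product < 1; profitable direction is KRW → CAD → CNY → KRW.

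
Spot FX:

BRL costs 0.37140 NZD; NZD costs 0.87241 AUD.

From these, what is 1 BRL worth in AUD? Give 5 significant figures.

BRL/AUD = 0.32401

1 BRL × 0.37140 = 0.3714 NZD
0.3714 NZD × 0.87241 = 0.324013 AUD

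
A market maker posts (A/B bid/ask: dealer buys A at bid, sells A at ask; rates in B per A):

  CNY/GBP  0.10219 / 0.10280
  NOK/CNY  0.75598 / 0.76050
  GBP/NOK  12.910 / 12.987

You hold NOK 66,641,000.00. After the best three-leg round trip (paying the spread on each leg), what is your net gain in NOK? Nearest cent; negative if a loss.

Net result: NOK -177,003.36 (no profitable arbitrage after spreads)

Best loop NOK → CNY → GBP → NOK:
NOK 66,641,000.00 × 0.75598 (sell NOK at bid) = CNY 50,379,263.18
CNY 50,379,263.18 × 0.10219 (sell CNY at bid) = GBP 5,148,256.90
GBP 5,148,256.90 × 12.910 (sell GBP at bid) = NOK 66,463,996.64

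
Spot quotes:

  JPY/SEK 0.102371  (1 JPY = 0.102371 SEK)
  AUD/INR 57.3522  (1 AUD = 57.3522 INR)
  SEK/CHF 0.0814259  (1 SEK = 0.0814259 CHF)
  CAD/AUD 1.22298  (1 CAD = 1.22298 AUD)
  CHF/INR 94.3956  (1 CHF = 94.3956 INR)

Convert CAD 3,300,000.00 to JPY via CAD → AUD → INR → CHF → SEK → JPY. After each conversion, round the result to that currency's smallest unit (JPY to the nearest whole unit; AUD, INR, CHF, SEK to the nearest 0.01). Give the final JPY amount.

JPY 294,165,755

CAD 3,300,000.00 × 1.22298 = AUD 4,035,834.00
AUD 4,035,834.00 × 57.3522 = INR 231,463,958.73
INR 231,463,958.73 ÷ 94.3956 = CHF 2,452,063.01
CHF 2,452,063.01 ÷ 0.0814259 = SEK 30,114,042.46
SEK 30,114,042.46 ÷ 0.102371 = JPY 294,165,755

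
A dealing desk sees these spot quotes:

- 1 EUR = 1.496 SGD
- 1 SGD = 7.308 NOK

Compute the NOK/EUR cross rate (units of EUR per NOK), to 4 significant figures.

NOK/EUR = 0.09147

1 NOK ÷ 7.308 = 0.136836 SGD
0.136836 SGD ÷ 1.496 = 0.0914681 EUR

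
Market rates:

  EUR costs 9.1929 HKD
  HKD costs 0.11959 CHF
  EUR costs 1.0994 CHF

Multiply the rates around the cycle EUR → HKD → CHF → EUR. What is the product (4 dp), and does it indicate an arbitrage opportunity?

Around EUR → HKD → CHF → EUR: 1 × 9.1929 × 0.11959 ÷ 1.0994 = 0.999981
Product ≈ 1 (deviation 0.002%, within rounding noise).

1.0000 (no arbitrage)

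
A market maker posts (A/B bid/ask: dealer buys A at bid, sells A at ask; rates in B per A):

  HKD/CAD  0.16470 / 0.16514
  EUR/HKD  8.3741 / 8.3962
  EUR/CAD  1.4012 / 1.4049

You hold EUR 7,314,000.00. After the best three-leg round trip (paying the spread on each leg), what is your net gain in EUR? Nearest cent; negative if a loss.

Net profit: EUR 77,286.38

Best loop EUR → CAD → HKD → EUR:
EUR 7,314,000.00 × 1.4012 (sell EUR at bid) = CAD 10,248,376.80
CAD 10,248,376.80 ÷ 0.16514 (buy HKD at ask) = HKD 62,058,718.66
HKD 62,058,718.66 ÷ 8.3962 (buy EUR at ask) = EUR 7,391,286.38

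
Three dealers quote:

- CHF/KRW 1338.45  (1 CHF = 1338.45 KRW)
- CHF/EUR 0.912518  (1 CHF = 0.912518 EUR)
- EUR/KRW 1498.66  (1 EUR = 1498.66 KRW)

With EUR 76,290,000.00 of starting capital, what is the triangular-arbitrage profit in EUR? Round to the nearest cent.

Profitable loop is EUR → KRW → CHF → EUR:
EUR 76,290,000.00 × 1498.66 = KRW 114,332,771,400
KRW 114,332,771,400 ÷ 1338.45 = CHF 85,421,772.50
CHF 85,421,772.50 × 0.912518 = EUR 77,948,905.00
Profit = EUR 77,948,905.00 − EUR 76,290,000.00

Profit: EUR 1,658,905.00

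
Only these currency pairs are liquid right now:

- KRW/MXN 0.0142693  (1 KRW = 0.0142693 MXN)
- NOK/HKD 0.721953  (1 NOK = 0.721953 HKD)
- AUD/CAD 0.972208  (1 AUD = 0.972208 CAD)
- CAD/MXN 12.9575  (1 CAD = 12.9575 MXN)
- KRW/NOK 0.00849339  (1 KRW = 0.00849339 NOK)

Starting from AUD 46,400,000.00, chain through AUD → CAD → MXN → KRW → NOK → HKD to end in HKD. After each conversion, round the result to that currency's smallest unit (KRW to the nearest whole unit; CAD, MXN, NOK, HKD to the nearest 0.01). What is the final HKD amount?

AUD 46,400,000.00 × 0.972208 = CAD 45,110,451.20
CAD 45,110,451.20 × 12.9575 = MXN 584,518,671.42
MXN 584,518,671.42 ÷ 0.0142693 = KRW 40,963,373,916
KRW 40,963,373,916 × 0.00849339 = NOK 347,917,910.38
NOK 347,917,910.38 × 0.721953 = HKD 251,180,379.15

HKD 251,180,379.15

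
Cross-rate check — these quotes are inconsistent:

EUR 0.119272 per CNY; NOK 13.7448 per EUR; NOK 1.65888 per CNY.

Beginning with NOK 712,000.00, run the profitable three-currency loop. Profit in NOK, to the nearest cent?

Profitable loop is NOK → EUR → CNY → NOK:
NOK 712,000.00 ÷ 13.7448 = EUR 51,801.41
EUR 51,801.41 ÷ 0.119272 = CNY 434,313.24
CNY 434,313.24 × 1.65888 = NOK 720,473.54
Profit = NOK 720,473.54 − NOK 712,000.00

Profit: NOK 8,473.54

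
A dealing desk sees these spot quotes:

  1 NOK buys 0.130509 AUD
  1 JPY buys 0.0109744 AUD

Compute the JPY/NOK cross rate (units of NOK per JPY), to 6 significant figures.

1 JPY × 0.0109744 = 0.0109744 AUD
0.0109744 AUD ÷ 0.130509 = 0.0840892 NOK

JPY/NOK = 0.0840892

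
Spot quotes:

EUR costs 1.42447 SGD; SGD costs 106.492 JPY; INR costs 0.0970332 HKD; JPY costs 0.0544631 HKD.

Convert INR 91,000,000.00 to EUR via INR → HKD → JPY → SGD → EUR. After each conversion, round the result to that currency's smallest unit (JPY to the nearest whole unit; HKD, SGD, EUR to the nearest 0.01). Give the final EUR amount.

EUR 1,068,781.92

INR 91,000,000.00 × 0.0970332 = HKD 8,830,021.20
HKD 8,830,021.20 ÷ 0.0544631 = JPY 162,128,509
JPY 162,128,509 ÷ 106.492 = SGD 1,522,447.78
SGD 1,522,447.78 ÷ 1.42447 = EUR 1,068,781.92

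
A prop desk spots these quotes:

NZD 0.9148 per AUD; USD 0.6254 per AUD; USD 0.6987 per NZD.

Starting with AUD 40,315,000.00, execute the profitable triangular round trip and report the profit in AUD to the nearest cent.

Profit: AUD 887,700.97

Profitable loop is AUD → NZD → USD → AUD:
AUD 40,315,000.00 × 0.9148 = NZD 36,880,162.00
NZD 36,880,162.00 × 0.6987 = USD 25,768,169.19
USD 25,768,169.19 ÷ 0.6254 = AUD 41,202,700.97
Profit = AUD 41,202,700.97 − AUD 40,315,000.00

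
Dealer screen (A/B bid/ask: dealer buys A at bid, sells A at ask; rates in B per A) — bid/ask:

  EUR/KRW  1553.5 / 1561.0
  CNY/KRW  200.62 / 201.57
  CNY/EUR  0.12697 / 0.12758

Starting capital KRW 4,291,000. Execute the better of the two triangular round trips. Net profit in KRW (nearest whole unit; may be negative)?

Best loop KRW → EUR → CNY → KRW:
KRW 4,291,000 ÷ 1561.0 (buy EUR at ask) = EUR 2,748.88
EUR 2,748.88 ÷ 0.12758 (buy CNY at ask) = CNY 21,546.32
CNY 21,546.32 × 200.62 (sell CNY at bid) = KRW 4,322,622

Net profit: KRW 31,622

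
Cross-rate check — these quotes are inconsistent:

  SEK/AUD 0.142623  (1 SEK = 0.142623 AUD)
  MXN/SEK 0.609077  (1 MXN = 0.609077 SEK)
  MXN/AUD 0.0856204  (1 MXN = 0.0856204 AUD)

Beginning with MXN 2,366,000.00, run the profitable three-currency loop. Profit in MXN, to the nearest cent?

Profit: MXN 34,486.43

Profitable loop is MXN → SEK → AUD → MXN:
MXN 2,366,000.00 × 0.609077 = SEK 1,441,076.18
SEK 1,441,076.18 × 0.142623 = AUD 205,530.61
AUD 205,530.61 ÷ 0.0856204 = MXN 2,400,486.43
Profit = MXN 2,400,486.43 − MXN 2,366,000.00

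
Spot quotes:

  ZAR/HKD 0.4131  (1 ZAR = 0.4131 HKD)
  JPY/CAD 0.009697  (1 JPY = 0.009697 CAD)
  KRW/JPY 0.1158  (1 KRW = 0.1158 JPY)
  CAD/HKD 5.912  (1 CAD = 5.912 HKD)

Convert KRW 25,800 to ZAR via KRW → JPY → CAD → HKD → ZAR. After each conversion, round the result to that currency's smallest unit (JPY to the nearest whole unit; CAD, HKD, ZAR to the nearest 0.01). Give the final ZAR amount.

ZAR 414.60

KRW 25,800 × 0.1158 = JPY 2,988
JPY 2,988 × 0.009697 = CAD 28.97
CAD 28.97 × 5.912 = HKD 171.27
HKD 171.27 ÷ 0.4131 = ZAR 414.60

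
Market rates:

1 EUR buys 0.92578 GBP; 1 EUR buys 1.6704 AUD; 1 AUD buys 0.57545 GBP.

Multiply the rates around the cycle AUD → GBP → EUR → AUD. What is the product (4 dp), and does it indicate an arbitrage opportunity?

Around AUD → GBP → EUR → AUD: 1 × 0.57545 ÷ 0.92578 × 1.6704 = 1.038294
Product > 1; profitable direction is AUD → GBP → EUR → AUD.

1.0383 (arbitrage exists)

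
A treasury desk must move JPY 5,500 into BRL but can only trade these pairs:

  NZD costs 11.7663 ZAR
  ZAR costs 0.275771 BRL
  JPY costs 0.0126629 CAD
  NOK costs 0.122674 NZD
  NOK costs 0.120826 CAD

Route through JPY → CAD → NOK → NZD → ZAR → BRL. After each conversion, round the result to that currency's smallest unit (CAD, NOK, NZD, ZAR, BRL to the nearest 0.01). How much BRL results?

BRL 229.47

JPY 5,500 × 0.0126629 = CAD 69.65
CAD 69.65 ÷ 0.120826 = NOK 576.45
NOK 576.45 × 0.122674 = NZD 70.72
NZD 70.72 × 11.7663 = ZAR 832.11
ZAR 832.11 × 0.275771 = BRL 229.47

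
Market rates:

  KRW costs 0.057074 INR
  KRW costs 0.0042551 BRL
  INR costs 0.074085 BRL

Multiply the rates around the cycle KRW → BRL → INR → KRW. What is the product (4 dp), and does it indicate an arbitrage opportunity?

1.0063 (arbitrage exists)

Around KRW → BRL → INR → KRW: 1 × 0.0042551 ÷ 0.074085 ÷ 0.057074 = 1.006332
Product > 1; profitable direction is KRW → BRL → INR → KRW.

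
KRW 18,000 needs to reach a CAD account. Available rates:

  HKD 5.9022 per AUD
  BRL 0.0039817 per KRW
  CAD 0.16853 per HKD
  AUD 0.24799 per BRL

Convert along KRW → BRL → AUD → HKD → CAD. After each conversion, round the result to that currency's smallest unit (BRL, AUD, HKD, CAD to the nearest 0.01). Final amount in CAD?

KRW 18,000 × 0.0039817 = BRL 71.67
BRL 71.67 × 0.24799 = AUD 17.77
AUD 17.77 × 5.9022 = HKD 104.88
HKD 104.88 × 0.16853 = CAD 17.68

CAD 17.68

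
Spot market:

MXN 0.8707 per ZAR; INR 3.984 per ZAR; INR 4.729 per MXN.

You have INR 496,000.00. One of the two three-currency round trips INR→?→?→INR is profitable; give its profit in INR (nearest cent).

Profit: INR 16,625.50

Profitable loop is INR → ZAR → MXN → INR:
INR 496,000.00 ÷ 3.984 = ZAR 124,497.99
ZAR 124,497.99 × 0.8707 = MXN 108,400.40
MXN 108,400.40 × 4.729 = INR 512,625.50
Profit = INR 512,625.50 − INR 496,000.00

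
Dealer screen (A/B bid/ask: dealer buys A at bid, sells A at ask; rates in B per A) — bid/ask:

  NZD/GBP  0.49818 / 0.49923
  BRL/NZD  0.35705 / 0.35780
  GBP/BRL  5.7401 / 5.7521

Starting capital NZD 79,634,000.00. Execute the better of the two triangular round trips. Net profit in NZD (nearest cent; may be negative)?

Best loop NZD → GBP → BRL → NZD:
NZD 79,634,000.00 × 0.49818 (sell NZD at bid) = GBP 39,672,066.12
GBP 39,672,066.12 × 5.7401 (sell GBP at bid) = BRL 227,721,626.74
BRL 227,721,626.74 × 0.35705 (sell BRL at bid) = NZD 81,308,006.83

Net profit: NZD 1,674,006.83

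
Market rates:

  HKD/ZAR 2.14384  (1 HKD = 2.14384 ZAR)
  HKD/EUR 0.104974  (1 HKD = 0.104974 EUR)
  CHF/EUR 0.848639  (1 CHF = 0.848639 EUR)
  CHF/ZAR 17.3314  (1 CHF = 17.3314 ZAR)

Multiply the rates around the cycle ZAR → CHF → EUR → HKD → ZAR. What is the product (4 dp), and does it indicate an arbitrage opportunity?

Around ZAR → CHF → EUR → HKD → ZAR: 1 ÷ 17.3314 × 0.848639 ÷ 0.104974 × 2.14384 = 1.000000
Product ≈ 1 (deviation 0.000%, within rounding noise).

1.0000 (no arbitrage)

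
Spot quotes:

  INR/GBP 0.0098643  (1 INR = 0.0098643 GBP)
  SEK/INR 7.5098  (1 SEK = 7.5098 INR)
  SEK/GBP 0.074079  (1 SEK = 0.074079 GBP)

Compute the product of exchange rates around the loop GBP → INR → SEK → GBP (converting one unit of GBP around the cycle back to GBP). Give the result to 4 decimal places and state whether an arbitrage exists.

Around GBP → INR → SEK → GBP: 1 ÷ 0.0098643 ÷ 7.5098 × 0.074079 = 1.000001
Product ≈ 1 (deviation 0.000%, within rounding noise).

1.0000 (no arbitrage)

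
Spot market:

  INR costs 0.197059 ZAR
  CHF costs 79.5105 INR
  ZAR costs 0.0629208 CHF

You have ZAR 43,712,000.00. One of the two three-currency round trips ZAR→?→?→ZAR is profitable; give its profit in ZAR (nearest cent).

Profitable loop is ZAR → INR → CHF → ZAR:
ZAR 43,712,000.00 ÷ 0.197059 = INR 221,821,890.91
INR 221,821,890.91 ÷ 79.5105 = CHF 2,789,843.99
CHF 2,789,843.99 ÷ 0.0629208 = ZAR 44,338,978.43
Profit = ZAR 44,338,978.43 − ZAR 43,712,000.00

Profit: ZAR 626,978.43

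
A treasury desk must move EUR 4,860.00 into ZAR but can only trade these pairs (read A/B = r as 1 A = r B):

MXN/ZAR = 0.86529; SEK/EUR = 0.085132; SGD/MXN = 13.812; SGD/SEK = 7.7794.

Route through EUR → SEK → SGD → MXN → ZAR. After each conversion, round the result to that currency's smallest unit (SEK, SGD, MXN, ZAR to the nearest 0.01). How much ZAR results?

EUR 4,860.00 ÷ 0.085132 = SEK 57,087.82
SEK 57,087.82 ÷ 7.7794 = SGD 7,338.33
SGD 7,338.33 × 13.812 = MXN 101,357.01
MXN 101,357.01 × 0.86529 = ZAR 87,703.21

ZAR 87,703.21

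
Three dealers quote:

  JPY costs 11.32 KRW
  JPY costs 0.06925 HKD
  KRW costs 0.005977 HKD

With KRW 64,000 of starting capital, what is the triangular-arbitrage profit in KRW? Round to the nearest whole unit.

Profit: KRW 1,504

Profitable loop is KRW → JPY → HKD → KRW:
KRW 64,000 ÷ 11.32 = JPY 5,654
JPY 5,654 × 0.06925 = HKD 391.52
HKD 391.52 ÷ 0.005977 = KRW 65,504
Profit = KRW 65,504 − KRW 64,000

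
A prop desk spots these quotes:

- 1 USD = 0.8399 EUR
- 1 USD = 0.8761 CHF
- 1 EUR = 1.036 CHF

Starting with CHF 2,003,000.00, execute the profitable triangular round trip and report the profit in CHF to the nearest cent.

Profitable loop is CHF → EUR → USD → CHF:
CHF 2,003,000.00 ÷ 1.036 = EUR 1,933,397.68
EUR 1,933,397.68 ÷ 0.8399 = USD 2,301,937.95
USD 2,301,937.95 × 0.8761 = CHF 2,016,727.84
Profit = CHF 2,016,727.84 − CHF 2,003,000.00

Profit: CHF 13,727.84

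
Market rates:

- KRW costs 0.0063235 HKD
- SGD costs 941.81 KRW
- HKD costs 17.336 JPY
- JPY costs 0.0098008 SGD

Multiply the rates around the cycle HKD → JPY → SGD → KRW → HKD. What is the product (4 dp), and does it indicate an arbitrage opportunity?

Around HKD → JPY → SGD → KRW → HKD: 1 × 17.336 × 0.0098008 × 941.81 × 0.0063235 = 1.011885
Product > 1; profitable direction is HKD → JPY → SGD → KRW → HKD.

1.0119 (arbitrage exists)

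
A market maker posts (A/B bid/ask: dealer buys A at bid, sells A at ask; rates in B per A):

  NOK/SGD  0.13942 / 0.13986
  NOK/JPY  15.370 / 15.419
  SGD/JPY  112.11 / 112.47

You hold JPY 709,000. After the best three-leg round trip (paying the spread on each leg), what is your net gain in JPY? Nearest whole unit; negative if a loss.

Best loop JPY → NOK → SGD → JPY:
JPY 709,000 ÷ 15.419 (buy NOK at ask) = NOK 45,982.23
NOK 45,982.23 × 0.13942 (sell NOK at bid) = SGD 6,410.84
SGD 6,410.84 × 112.11 (sell SGD at bid) = JPY 718,720

Net profit: JPY 9,720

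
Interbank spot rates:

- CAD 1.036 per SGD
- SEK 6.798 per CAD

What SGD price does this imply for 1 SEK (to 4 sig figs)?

1 SEK ÷ 6.798 = 0.147102 CAD
0.147102 CAD ÷ 1.036 = 0.14199 SGD

SEK/SGD = 0.1420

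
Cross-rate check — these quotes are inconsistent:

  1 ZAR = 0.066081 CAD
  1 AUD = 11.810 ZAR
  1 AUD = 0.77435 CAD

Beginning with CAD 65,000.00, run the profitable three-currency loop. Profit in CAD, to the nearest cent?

Profit: CAD 509.24

Profitable loop is CAD → AUD → ZAR → CAD:
CAD 65,000.00 ÷ 0.77435 = AUD 83,941.37
AUD 83,941.37 × 11.810 = ZAR 991,347.58
ZAR 991,347.58 × 0.066081 = CAD 65,509.24
Profit = CAD 65,509.24 − CAD 65,000.00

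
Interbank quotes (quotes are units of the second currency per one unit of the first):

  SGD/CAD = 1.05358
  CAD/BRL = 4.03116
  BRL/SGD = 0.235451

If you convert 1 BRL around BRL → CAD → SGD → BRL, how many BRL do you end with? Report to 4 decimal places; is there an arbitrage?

Around BRL → CAD → SGD → BRL: 1 ÷ 4.03116 ÷ 1.05358 ÷ 0.235451 = 1.000004
Product ≈ 1 (deviation 0.000%, within rounding noise).

1.0000 (no arbitrage)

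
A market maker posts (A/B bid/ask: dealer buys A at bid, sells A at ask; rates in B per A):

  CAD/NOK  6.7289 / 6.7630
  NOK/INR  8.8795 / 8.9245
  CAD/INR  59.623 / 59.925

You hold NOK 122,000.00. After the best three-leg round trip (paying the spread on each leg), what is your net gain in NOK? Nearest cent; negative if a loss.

Best loop NOK → INR → CAD → NOK:
NOK 122,000.00 × 8.8795 (sell NOK at bid) = INR 1,083,299.00
INR 1,083,299.00 ÷ 59.925 (buy CAD at ask) = CAD 18,077.58
CAD 18,077.58 × 6.7289 (sell CAD at bid) = NOK 121,642.23

Net result: NOK -357.77 (no profitable arbitrage after spreads)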